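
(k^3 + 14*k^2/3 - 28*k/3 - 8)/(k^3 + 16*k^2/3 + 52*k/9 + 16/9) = 3*(k^2 + 4*k - 12)/(3*k^2 + 14*k + 8)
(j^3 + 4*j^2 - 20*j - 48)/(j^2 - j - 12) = (j^2 + 8*j + 12)/(j + 3)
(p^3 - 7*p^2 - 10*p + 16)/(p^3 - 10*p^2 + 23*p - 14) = (p^2 - 6*p - 16)/(p^2 - 9*p + 14)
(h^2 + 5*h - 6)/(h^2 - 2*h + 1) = (h + 6)/(h - 1)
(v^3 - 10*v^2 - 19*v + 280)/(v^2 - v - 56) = (v^2 - 2*v - 35)/(v + 7)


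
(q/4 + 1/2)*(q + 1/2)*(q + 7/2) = q^3/4 + 3*q^2/2 + 39*q/16 + 7/8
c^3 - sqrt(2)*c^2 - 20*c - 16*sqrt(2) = (c - 4*sqrt(2))*(c + sqrt(2))*(c + 2*sqrt(2))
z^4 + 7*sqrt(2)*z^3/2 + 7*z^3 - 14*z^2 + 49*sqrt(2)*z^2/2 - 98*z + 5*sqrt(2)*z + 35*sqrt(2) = (z + 7)*(z - sqrt(2))*(z - sqrt(2)/2)*(z + 5*sqrt(2))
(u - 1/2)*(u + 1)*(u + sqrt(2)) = u^3 + u^2/2 + sqrt(2)*u^2 - u/2 + sqrt(2)*u/2 - sqrt(2)/2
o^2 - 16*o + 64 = (o - 8)^2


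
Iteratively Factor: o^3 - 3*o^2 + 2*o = (o - 1)*(o^2 - 2*o) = o*(o - 1)*(o - 2)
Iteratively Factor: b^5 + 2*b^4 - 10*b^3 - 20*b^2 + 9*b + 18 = (b + 3)*(b^4 - b^3 - 7*b^2 + b + 6) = (b + 2)*(b + 3)*(b^3 - 3*b^2 - b + 3) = (b - 1)*(b + 2)*(b + 3)*(b^2 - 2*b - 3) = (b - 3)*(b - 1)*(b + 2)*(b + 3)*(b + 1)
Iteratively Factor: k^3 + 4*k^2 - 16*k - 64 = (k + 4)*(k^2 - 16) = (k + 4)^2*(k - 4)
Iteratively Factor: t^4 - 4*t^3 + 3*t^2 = (t - 1)*(t^3 - 3*t^2) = t*(t - 1)*(t^2 - 3*t) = t^2*(t - 1)*(t - 3)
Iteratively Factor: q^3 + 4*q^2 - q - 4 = (q + 1)*(q^2 + 3*q - 4) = (q + 1)*(q + 4)*(q - 1)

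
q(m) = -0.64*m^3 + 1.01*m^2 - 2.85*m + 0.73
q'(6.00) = -59.85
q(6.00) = -118.25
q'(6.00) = -59.85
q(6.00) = -118.25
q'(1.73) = -5.10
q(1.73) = -4.49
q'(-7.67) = -131.29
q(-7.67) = 370.79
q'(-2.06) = -15.16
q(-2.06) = 16.48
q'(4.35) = -30.39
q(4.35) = -45.24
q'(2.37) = -8.85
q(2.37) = -8.87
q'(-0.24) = -3.45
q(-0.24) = 1.48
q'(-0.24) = -3.45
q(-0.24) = 1.48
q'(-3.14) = -28.12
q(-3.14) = 39.45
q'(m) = -1.92*m^2 + 2.02*m - 2.85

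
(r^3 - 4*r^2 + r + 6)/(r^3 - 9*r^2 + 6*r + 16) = (r - 3)/(r - 8)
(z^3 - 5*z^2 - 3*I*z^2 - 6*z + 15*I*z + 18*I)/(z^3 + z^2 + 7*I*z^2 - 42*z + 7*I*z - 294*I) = (z^2 + z*(1 - 3*I) - 3*I)/(z^2 + 7*z*(1 + I) + 49*I)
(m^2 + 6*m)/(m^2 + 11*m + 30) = m/(m + 5)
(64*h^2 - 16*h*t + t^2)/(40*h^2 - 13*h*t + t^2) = (-8*h + t)/(-5*h + t)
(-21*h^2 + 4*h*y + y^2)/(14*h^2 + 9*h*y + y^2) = (-3*h + y)/(2*h + y)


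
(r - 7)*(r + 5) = r^2 - 2*r - 35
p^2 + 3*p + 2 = (p + 1)*(p + 2)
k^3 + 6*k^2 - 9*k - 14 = (k - 2)*(k + 1)*(k + 7)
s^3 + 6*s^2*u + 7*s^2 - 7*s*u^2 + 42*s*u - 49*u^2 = (s + 7)*(s - u)*(s + 7*u)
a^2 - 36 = (a - 6)*(a + 6)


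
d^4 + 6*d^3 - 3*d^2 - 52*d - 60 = (d - 3)*(d + 2)^2*(d + 5)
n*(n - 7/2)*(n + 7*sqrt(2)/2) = n^3 - 7*n^2/2 + 7*sqrt(2)*n^2/2 - 49*sqrt(2)*n/4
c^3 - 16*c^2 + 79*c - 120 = (c - 8)*(c - 5)*(c - 3)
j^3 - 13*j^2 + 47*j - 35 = (j - 7)*(j - 5)*(j - 1)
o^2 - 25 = (o - 5)*(o + 5)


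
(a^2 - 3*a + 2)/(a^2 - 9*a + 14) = (a - 1)/(a - 7)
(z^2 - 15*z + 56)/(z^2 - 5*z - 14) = (z - 8)/(z + 2)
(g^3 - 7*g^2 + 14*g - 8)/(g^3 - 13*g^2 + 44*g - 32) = (g - 2)/(g - 8)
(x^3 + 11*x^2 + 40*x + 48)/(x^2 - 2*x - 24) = (x^2 + 7*x + 12)/(x - 6)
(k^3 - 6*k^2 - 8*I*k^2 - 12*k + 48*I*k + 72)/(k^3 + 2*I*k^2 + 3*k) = (k^3 + k^2*(-6 - 8*I) + 12*k*(-1 + 4*I) + 72)/(k*(k^2 + 2*I*k + 3))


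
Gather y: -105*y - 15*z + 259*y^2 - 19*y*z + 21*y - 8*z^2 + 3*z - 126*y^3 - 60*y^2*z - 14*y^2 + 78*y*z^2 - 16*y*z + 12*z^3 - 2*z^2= -126*y^3 + y^2*(245 - 60*z) + y*(78*z^2 - 35*z - 84) + 12*z^3 - 10*z^2 - 12*z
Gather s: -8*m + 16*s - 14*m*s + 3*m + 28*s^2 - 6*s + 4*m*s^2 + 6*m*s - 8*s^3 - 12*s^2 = -5*m - 8*s^3 + s^2*(4*m + 16) + s*(10 - 8*m)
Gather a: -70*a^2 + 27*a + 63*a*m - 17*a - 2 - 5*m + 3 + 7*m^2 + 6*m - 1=-70*a^2 + a*(63*m + 10) + 7*m^2 + m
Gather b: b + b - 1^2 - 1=2*b - 2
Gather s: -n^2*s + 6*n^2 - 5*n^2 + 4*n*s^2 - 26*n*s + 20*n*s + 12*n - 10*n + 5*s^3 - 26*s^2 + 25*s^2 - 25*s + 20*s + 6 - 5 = n^2 + 2*n + 5*s^3 + s^2*(4*n - 1) + s*(-n^2 - 6*n - 5) + 1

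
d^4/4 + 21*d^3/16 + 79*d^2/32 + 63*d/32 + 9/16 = (d/4 + 1/2)*(d + 3/4)*(d + 1)*(d + 3/2)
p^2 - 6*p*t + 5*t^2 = (p - 5*t)*(p - t)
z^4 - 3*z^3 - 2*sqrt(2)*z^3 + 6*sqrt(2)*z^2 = z^2*(z - 3)*(z - 2*sqrt(2))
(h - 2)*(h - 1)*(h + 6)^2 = h^4 + 9*h^3 + 2*h^2 - 84*h + 72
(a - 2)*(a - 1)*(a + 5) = a^3 + 2*a^2 - 13*a + 10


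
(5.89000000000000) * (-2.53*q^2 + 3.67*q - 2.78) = -14.9017*q^2 + 21.6163*q - 16.3742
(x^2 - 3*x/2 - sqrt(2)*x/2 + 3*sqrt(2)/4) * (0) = 0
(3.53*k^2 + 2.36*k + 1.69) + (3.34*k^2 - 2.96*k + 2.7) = 6.87*k^2 - 0.6*k + 4.39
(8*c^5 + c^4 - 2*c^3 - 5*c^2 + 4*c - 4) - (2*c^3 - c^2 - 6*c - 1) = 8*c^5 + c^4 - 4*c^3 - 4*c^2 + 10*c - 3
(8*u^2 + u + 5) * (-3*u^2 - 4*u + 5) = -24*u^4 - 35*u^3 + 21*u^2 - 15*u + 25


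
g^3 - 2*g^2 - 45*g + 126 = (g - 6)*(g - 3)*(g + 7)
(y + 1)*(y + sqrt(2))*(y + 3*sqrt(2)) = y^3 + y^2 + 4*sqrt(2)*y^2 + 4*sqrt(2)*y + 6*y + 6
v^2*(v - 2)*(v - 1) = v^4 - 3*v^3 + 2*v^2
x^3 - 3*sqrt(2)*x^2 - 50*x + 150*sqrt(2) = (x - 5*sqrt(2))*(x - 3*sqrt(2))*(x + 5*sqrt(2))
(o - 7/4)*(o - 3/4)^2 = o^3 - 13*o^2/4 + 51*o/16 - 63/64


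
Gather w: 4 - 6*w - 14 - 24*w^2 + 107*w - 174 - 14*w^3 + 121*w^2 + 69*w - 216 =-14*w^3 + 97*w^2 + 170*w - 400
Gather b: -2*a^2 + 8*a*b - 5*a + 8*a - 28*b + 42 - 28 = -2*a^2 + 3*a + b*(8*a - 28) + 14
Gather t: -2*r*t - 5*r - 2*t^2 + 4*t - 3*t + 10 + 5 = -5*r - 2*t^2 + t*(1 - 2*r) + 15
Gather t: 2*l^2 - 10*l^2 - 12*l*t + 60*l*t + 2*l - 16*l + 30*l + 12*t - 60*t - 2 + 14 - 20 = -8*l^2 + 16*l + t*(48*l - 48) - 8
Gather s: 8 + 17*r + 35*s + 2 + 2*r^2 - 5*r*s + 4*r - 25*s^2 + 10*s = 2*r^2 + 21*r - 25*s^2 + s*(45 - 5*r) + 10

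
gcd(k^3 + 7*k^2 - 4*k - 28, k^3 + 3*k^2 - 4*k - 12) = k^2 - 4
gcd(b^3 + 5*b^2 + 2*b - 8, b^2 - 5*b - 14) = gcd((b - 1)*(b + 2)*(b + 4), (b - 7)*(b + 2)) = b + 2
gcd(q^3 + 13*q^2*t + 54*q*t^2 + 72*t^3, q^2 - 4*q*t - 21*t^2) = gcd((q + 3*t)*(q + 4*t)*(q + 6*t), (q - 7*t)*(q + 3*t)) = q + 3*t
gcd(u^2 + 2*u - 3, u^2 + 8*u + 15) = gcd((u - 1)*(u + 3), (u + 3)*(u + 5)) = u + 3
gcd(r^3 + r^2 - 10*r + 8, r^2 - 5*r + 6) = r - 2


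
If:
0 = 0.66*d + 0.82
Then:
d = -1.24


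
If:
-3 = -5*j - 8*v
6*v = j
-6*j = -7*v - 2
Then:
No Solution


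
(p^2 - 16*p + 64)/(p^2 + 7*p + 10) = (p^2 - 16*p + 64)/(p^2 + 7*p + 10)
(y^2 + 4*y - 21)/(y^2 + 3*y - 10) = (y^2 + 4*y - 21)/(y^2 + 3*y - 10)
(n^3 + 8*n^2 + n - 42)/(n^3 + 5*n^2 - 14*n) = (n + 3)/n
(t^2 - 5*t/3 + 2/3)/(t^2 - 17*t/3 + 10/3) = (t - 1)/(t - 5)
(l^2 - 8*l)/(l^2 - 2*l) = (l - 8)/(l - 2)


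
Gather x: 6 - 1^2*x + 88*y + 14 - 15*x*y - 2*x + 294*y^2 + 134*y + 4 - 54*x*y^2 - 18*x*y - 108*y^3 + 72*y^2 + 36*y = x*(-54*y^2 - 33*y - 3) - 108*y^3 + 366*y^2 + 258*y + 24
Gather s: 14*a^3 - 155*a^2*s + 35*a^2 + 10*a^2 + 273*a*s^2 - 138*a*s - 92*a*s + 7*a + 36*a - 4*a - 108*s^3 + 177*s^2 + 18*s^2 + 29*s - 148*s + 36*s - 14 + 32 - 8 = 14*a^3 + 45*a^2 + 39*a - 108*s^3 + s^2*(273*a + 195) + s*(-155*a^2 - 230*a - 83) + 10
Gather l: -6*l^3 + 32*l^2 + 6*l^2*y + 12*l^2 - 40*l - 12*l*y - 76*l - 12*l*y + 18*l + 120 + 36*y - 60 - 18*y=-6*l^3 + l^2*(6*y + 44) + l*(-24*y - 98) + 18*y + 60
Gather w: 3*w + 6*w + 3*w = 12*w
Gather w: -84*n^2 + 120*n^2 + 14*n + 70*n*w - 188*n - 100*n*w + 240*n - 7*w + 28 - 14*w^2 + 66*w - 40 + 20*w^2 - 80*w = 36*n^2 + 66*n + 6*w^2 + w*(-30*n - 21) - 12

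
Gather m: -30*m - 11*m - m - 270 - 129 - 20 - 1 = -42*m - 420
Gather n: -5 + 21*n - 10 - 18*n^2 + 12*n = -18*n^2 + 33*n - 15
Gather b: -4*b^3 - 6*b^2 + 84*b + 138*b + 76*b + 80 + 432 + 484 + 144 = -4*b^3 - 6*b^2 + 298*b + 1140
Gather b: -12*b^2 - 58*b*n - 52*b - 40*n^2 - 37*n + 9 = -12*b^2 + b*(-58*n - 52) - 40*n^2 - 37*n + 9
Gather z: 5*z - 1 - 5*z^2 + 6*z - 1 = -5*z^2 + 11*z - 2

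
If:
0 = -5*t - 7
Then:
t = -7/5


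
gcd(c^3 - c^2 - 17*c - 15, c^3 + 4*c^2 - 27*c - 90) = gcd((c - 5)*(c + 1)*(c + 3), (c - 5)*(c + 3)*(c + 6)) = c^2 - 2*c - 15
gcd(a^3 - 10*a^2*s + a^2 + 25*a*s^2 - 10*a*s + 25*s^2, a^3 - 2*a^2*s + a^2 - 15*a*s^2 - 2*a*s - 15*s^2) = -a^2 + 5*a*s - a + 5*s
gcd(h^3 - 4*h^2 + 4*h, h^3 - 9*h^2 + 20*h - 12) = h - 2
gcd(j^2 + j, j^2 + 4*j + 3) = j + 1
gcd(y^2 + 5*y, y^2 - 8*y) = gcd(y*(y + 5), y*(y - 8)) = y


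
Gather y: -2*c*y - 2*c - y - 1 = -2*c + y*(-2*c - 1) - 1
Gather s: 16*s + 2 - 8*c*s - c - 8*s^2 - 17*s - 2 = -c - 8*s^2 + s*(-8*c - 1)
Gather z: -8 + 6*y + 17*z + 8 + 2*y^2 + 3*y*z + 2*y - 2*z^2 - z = 2*y^2 + 8*y - 2*z^2 + z*(3*y + 16)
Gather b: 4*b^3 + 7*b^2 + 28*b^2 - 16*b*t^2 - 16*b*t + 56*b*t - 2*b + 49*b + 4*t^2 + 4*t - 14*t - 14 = 4*b^3 + 35*b^2 + b*(-16*t^2 + 40*t + 47) + 4*t^2 - 10*t - 14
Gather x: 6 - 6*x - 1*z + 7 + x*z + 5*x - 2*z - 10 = x*(z - 1) - 3*z + 3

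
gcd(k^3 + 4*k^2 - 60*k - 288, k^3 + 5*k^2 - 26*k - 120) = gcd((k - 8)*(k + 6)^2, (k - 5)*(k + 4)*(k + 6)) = k + 6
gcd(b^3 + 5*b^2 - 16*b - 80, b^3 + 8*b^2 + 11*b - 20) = b^2 + 9*b + 20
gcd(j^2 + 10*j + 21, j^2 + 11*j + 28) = j + 7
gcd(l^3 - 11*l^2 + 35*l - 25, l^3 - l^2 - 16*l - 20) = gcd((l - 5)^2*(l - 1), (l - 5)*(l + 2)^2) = l - 5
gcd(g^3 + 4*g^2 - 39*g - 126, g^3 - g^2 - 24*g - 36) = g^2 - 3*g - 18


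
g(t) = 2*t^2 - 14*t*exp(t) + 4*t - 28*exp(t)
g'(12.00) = -34178454.20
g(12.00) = -31899603.12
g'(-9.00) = -31.99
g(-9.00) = 126.01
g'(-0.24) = -27.36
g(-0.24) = -20.23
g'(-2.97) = -7.90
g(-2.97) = 6.46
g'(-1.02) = -10.08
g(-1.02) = -6.95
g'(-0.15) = -30.94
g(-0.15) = -22.85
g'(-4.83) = -15.12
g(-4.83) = 27.65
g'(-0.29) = -25.55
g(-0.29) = -18.91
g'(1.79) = -390.49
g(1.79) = -304.23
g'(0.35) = -61.15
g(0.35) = -45.04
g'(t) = -14*t*exp(t) + 4*t - 42*exp(t) + 4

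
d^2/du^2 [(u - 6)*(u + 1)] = 2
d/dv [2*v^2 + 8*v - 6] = 4*v + 8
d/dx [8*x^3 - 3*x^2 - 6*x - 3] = 24*x^2 - 6*x - 6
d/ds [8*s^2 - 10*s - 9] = 16*s - 10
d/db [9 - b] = -1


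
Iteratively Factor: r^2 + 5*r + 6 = (r + 2)*(r + 3)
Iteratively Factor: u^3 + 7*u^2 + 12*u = (u)*(u^2 + 7*u + 12) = u*(u + 3)*(u + 4)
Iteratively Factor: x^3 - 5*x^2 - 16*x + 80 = (x + 4)*(x^2 - 9*x + 20) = (x - 5)*(x + 4)*(x - 4)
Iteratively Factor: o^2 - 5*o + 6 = (o - 3)*(o - 2)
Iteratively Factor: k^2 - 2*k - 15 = (k - 5)*(k + 3)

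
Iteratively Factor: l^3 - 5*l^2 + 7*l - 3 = (l - 1)*(l^2 - 4*l + 3) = (l - 3)*(l - 1)*(l - 1)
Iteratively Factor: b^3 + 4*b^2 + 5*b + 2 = (b + 1)*(b^2 + 3*b + 2) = (b + 1)*(b + 2)*(b + 1)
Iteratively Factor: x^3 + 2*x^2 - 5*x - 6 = (x + 3)*(x^2 - x - 2) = (x - 2)*(x + 3)*(x + 1)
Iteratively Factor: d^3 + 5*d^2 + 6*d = (d + 2)*(d^2 + 3*d) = (d + 2)*(d + 3)*(d)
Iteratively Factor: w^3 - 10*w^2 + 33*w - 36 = (w - 4)*(w^2 - 6*w + 9) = (w - 4)*(w - 3)*(w - 3)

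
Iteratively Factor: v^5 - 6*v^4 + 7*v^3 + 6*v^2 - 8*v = (v - 2)*(v^4 - 4*v^3 - v^2 + 4*v) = (v - 2)*(v + 1)*(v^3 - 5*v^2 + 4*v) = (v - 2)*(v - 1)*(v + 1)*(v^2 - 4*v) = v*(v - 2)*(v - 1)*(v + 1)*(v - 4)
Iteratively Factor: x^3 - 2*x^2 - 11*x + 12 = (x - 1)*(x^2 - x - 12) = (x - 1)*(x + 3)*(x - 4)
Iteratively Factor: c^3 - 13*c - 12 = (c + 1)*(c^2 - c - 12) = (c - 4)*(c + 1)*(c + 3)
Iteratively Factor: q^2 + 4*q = (q)*(q + 4)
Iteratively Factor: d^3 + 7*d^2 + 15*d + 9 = (d + 3)*(d^2 + 4*d + 3) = (d + 3)^2*(d + 1)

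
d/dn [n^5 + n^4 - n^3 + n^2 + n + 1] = 5*n^4 + 4*n^3 - 3*n^2 + 2*n + 1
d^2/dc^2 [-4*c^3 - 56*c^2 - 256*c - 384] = -24*c - 112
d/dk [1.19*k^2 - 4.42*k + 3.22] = 2.38*k - 4.42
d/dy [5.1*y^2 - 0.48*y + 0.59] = 10.2*y - 0.48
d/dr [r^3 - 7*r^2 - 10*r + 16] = 3*r^2 - 14*r - 10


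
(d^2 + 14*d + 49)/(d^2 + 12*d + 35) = (d + 7)/(d + 5)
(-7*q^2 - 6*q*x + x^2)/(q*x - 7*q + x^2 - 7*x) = (-7*q + x)/(x - 7)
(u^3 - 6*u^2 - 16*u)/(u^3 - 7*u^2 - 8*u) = (u + 2)/(u + 1)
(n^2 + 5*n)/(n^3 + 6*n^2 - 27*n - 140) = n*(n + 5)/(n^3 + 6*n^2 - 27*n - 140)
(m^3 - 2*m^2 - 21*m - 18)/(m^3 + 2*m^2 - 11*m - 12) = (m^2 - 3*m - 18)/(m^2 + m - 12)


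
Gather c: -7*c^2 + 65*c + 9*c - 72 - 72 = -7*c^2 + 74*c - 144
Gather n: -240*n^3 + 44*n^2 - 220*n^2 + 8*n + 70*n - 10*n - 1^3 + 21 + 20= -240*n^3 - 176*n^2 + 68*n + 40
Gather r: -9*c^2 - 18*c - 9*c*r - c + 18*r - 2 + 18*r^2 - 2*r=-9*c^2 - 19*c + 18*r^2 + r*(16 - 9*c) - 2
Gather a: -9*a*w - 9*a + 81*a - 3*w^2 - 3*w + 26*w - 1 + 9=a*(72 - 9*w) - 3*w^2 + 23*w + 8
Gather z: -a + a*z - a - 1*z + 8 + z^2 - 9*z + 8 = -2*a + z^2 + z*(a - 10) + 16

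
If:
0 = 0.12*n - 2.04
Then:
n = 17.00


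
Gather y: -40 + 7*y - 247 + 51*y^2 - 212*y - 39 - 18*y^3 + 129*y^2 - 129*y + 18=-18*y^3 + 180*y^2 - 334*y - 308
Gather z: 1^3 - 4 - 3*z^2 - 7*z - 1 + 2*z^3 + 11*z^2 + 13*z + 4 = 2*z^3 + 8*z^2 + 6*z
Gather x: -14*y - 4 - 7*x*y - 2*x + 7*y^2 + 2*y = x*(-7*y - 2) + 7*y^2 - 12*y - 4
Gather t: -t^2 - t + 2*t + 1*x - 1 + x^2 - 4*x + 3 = -t^2 + t + x^2 - 3*x + 2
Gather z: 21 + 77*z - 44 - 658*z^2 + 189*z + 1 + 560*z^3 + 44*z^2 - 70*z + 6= 560*z^3 - 614*z^2 + 196*z - 16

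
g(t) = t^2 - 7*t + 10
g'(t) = 2*t - 7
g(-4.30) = 58.59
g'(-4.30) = -15.60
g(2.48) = -1.21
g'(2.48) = -2.04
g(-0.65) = 14.97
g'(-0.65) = -8.30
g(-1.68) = 24.58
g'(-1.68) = -10.36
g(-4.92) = 68.65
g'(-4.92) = -16.84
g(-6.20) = 91.84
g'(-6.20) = -19.40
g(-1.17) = 19.56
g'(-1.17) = -9.34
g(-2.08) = 28.89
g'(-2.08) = -11.16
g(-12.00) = 238.00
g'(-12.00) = -31.00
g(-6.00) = 88.00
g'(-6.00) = -19.00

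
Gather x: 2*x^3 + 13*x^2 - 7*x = 2*x^3 + 13*x^2 - 7*x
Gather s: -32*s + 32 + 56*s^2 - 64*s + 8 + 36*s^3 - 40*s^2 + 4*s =36*s^3 + 16*s^2 - 92*s + 40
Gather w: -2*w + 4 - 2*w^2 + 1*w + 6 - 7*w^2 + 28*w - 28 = -9*w^2 + 27*w - 18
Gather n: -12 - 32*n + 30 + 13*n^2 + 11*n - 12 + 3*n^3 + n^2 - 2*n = 3*n^3 + 14*n^2 - 23*n + 6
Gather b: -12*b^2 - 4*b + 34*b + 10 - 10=-12*b^2 + 30*b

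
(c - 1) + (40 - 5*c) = 39 - 4*c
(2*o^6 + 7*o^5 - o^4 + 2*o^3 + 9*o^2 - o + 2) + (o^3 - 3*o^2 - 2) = 2*o^6 + 7*o^5 - o^4 + 3*o^3 + 6*o^2 - o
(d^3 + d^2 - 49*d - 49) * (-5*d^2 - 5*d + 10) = -5*d^5 - 10*d^4 + 250*d^3 + 500*d^2 - 245*d - 490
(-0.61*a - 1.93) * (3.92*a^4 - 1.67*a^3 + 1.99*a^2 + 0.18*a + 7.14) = -2.3912*a^5 - 6.5469*a^4 + 2.0092*a^3 - 3.9505*a^2 - 4.7028*a - 13.7802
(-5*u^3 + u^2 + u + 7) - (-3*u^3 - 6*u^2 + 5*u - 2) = -2*u^3 + 7*u^2 - 4*u + 9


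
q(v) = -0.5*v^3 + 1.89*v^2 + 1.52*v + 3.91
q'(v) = -1.5*v^2 + 3.78*v + 1.52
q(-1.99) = 12.31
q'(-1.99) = -11.94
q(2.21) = 11.10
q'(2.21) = 2.55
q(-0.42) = 3.64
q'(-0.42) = -0.33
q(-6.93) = 250.55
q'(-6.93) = -96.71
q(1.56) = 8.98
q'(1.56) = 3.77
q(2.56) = 11.80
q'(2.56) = 1.37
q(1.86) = 10.06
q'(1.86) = 3.36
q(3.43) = 11.18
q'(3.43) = -3.16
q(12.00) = -569.69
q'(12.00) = -169.12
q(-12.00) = 1121.83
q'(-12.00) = -259.84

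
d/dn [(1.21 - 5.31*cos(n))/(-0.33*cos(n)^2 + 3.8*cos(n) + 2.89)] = (1.7523*cos(n)^2 - 0.7986*cos(n) + 19.9439)*sin(n)/(0.1089*cos(n)^4 - 2.508*cos(n)^3 + 12.5326*cos(n)^2 + 21.964*cos(n) + 8.3521)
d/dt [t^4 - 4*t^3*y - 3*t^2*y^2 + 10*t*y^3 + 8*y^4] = 4*t^3 - 12*t^2*y - 6*t*y^2 + 10*y^3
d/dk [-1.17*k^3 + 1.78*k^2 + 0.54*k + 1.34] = -3.51*k^2 + 3.56*k + 0.54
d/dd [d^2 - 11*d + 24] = 2*d - 11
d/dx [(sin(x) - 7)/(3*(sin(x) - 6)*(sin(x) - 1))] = (14*sin(x) + cos(x)^2 - 44)*cos(x)/(3*(sin(x) - 6)^2*(sin(x) - 1)^2)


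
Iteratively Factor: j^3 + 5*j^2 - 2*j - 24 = (j + 4)*(j^2 + j - 6) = (j - 2)*(j + 4)*(j + 3)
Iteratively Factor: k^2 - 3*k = (k)*(k - 3)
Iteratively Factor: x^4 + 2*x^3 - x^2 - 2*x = (x - 1)*(x^3 + 3*x^2 + 2*x) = (x - 1)*(x + 2)*(x^2 + x) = x*(x - 1)*(x + 2)*(x + 1)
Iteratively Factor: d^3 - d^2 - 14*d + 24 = (d - 3)*(d^2 + 2*d - 8) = (d - 3)*(d + 4)*(d - 2)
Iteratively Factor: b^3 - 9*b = (b)*(b^2 - 9) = b*(b + 3)*(b - 3)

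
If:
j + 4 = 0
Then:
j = -4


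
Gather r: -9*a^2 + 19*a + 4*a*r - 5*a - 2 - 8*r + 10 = -9*a^2 + 14*a + r*(4*a - 8) + 8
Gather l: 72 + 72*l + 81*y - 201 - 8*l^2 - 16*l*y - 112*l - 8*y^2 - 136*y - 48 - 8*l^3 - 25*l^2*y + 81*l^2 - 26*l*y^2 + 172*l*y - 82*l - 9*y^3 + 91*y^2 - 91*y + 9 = -8*l^3 + l^2*(73 - 25*y) + l*(-26*y^2 + 156*y - 122) - 9*y^3 + 83*y^2 - 146*y - 168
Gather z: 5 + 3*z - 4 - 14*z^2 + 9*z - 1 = -14*z^2 + 12*z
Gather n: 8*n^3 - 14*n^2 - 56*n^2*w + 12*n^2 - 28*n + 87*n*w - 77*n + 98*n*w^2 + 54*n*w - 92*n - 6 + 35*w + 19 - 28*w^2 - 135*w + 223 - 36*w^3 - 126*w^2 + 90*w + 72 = 8*n^3 + n^2*(-56*w - 2) + n*(98*w^2 + 141*w - 197) - 36*w^3 - 154*w^2 - 10*w + 308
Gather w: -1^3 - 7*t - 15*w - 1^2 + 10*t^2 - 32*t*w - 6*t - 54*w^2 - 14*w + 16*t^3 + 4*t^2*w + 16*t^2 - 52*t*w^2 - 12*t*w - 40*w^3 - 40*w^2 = 16*t^3 + 26*t^2 - 13*t - 40*w^3 + w^2*(-52*t - 94) + w*(4*t^2 - 44*t - 29) - 2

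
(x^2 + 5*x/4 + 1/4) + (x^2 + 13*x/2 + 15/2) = 2*x^2 + 31*x/4 + 31/4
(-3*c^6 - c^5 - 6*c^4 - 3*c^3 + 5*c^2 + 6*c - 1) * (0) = 0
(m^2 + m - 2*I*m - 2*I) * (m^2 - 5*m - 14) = m^4 - 4*m^3 - 2*I*m^3 - 19*m^2 + 8*I*m^2 - 14*m + 38*I*m + 28*I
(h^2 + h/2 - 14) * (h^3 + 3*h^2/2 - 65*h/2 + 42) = h^5 + 2*h^4 - 183*h^3/4 + 19*h^2/4 + 476*h - 588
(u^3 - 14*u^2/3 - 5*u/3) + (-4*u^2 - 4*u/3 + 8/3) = u^3 - 26*u^2/3 - 3*u + 8/3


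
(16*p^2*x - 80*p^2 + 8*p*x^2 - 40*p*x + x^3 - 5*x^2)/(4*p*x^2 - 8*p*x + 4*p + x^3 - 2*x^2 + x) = (4*p*x - 20*p + x^2 - 5*x)/(x^2 - 2*x + 1)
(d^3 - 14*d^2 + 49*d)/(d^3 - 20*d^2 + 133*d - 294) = d/(d - 6)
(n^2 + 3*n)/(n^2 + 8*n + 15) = n/(n + 5)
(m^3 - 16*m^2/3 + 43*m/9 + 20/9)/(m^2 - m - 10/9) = (3*m^2 - 11*m - 4)/(3*m + 2)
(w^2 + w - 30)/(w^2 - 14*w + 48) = (w^2 + w - 30)/(w^2 - 14*w + 48)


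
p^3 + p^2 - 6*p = p*(p - 2)*(p + 3)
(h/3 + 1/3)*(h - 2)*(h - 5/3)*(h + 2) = h^4/3 - 2*h^3/9 - 17*h^2/9 + 8*h/9 + 20/9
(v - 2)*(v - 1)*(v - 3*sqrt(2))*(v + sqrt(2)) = v^4 - 3*v^3 - 2*sqrt(2)*v^3 - 4*v^2 + 6*sqrt(2)*v^2 - 4*sqrt(2)*v + 18*v - 12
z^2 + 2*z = z*(z + 2)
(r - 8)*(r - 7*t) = r^2 - 7*r*t - 8*r + 56*t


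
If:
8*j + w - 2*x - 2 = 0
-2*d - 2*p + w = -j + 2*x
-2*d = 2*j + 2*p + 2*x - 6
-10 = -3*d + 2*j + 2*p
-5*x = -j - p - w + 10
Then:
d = 281/85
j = -77/85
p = 147/170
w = 741/85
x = -9/34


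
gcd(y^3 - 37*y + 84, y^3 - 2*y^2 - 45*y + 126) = y^2 + 4*y - 21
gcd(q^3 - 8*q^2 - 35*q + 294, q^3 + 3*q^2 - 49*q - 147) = q - 7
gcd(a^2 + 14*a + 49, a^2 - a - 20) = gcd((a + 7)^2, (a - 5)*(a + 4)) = 1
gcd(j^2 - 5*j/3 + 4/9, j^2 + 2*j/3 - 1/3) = j - 1/3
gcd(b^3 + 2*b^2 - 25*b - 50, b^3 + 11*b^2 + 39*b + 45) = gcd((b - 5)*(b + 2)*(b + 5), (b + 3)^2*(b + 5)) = b + 5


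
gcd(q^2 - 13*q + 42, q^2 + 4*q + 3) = 1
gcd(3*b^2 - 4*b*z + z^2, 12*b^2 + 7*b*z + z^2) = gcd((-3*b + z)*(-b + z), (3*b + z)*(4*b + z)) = 1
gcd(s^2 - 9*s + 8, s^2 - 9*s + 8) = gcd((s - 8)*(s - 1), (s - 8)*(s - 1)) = s^2 - 9*s + 8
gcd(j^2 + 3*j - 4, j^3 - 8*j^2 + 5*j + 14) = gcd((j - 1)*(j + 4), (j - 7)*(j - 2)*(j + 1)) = 1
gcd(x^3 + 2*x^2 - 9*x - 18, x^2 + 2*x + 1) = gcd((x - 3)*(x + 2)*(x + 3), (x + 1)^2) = 1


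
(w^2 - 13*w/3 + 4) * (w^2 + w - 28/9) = w^4 - 10*w^3/3 - 31*w^2/9 + 472*w/27 - 112/9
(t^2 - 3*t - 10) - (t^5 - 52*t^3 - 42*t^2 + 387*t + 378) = -t^5 + 52*t^3 + 43*t^2 - 390*t - 388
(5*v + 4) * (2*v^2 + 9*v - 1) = 10*v^3 + 53*v^2 + 31*v - 4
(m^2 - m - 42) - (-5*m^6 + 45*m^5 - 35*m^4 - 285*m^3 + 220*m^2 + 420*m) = 5*m^6 - 45*m^5 + 35*m^4 + 285*m^3 - 219*m^2 - 421*m - 42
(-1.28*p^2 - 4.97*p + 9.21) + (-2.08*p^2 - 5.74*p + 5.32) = -3.36*p^2 - 10.71*p + 14.53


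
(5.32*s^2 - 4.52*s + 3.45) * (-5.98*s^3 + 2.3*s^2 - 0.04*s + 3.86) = -31.8136*s^5 + 39.2656*s^4 - 31.2398*s^3 + 28.651*s^2 - 17.5852*s + 13.317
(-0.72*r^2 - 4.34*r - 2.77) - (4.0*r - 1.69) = -0.72*r^2 - 8.34*r - 1.08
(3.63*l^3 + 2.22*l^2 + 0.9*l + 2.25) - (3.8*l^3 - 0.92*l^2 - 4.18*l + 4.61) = -0.17*l^3 + 3.14*l^2 + 5.08*l - 2.36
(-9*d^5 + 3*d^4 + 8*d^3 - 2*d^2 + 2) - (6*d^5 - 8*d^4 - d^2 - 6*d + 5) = -15*d^5 + 11*d^4 + 8*d^3 - d^2 + 6*d - 3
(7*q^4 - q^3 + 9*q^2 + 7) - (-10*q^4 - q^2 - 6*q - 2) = 17*q^4 - q^3 + 10*q^2 + 6*q + 9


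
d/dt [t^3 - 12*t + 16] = 3*t^2 - 12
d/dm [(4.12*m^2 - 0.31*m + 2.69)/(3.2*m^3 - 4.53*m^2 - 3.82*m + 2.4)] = (-13.184*m^4 + 1.984*m^3 - 42.9667*m^2 + 44.1474*m + 9.5318)/(10.24*m^6 - 28.992*m^5 - 3.9271*m^4 + 49.9692*m^3 - 7.1516*m^2 - 18.336*m + 5.76)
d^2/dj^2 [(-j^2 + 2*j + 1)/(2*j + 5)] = -82/(8*j^3 + 60*j^2 + 150*j + 125)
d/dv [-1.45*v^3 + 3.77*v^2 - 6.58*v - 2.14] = -4.35*v^2 + 7.54*v - 6.58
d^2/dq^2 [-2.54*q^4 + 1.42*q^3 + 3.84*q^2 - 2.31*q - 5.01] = -30.48*q^2 + 8.52*q + 7.68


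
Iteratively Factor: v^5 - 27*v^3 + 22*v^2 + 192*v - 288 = (v + 4)*(v^4 - 4*v^3 - 11*v^2 + 66*v - 72) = (v - 3)*(v + 4)*(v^3 - v^2 - 14*v + 24) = (v - 3)*(v + 4)^2*(v^2 - 5*v + 6) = (v - 3)^2*(v + 4)^2*(v - 2)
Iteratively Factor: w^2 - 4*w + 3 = (w - 3)*(w - 1)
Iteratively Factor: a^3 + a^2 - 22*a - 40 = (a - 5)*(a^2 + 6*a + 8) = (a - 5)*(a + 2)*(a + 4)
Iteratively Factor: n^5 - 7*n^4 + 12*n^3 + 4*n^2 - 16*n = (n - 2)*(n^4 - 5*n^3 + 2*n^2 + 8*n) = (n - 2)^2*(n^3 - 3*n^2 - 4*n) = (n - 2)^2*(n + 1)*(n^2 - 4*n) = (n - 4)*(n - 2)^2*(n + 1)*(n)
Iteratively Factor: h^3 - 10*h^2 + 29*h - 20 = (h - 5)*(h^2 - 5*h + 4) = (h - 5)*(h - 4)*(h - 1)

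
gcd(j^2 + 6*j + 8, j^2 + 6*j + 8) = j^2 + 6*j + 8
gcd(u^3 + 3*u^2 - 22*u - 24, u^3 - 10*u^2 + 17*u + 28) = u^2 - 3*u - 4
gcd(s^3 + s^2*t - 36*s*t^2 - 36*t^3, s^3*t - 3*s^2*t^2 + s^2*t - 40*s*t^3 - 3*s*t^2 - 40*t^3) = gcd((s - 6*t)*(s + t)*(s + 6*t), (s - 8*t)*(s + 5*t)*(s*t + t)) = 1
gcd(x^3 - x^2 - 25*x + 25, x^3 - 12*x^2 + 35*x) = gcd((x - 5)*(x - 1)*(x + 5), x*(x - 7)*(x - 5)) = x - 5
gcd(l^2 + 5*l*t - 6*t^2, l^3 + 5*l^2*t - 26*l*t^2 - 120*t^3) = l + 6*t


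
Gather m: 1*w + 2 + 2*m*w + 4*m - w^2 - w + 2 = m*(2*w + 4) - w^2 + 4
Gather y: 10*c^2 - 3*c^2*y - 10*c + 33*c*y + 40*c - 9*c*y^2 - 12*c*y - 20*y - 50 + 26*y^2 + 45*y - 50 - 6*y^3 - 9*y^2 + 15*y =10*c^2 + 30*c - 6*y^3 + y^2*(17 - 9*c) + y*(-3*c^2 + 21*c + 40) - 100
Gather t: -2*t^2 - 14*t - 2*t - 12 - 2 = -2*t^2 - 16*t - 14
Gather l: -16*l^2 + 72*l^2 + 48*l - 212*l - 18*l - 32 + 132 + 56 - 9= 56*l^2 - 182*l + 147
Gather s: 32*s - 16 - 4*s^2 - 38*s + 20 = -4*s^2 - 6*s + 4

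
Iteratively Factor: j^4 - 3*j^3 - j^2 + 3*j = (j - 1)*(j^3 - 2*j^2 - 3*j) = j*(j - 1)*(j^2 - 2*j - 3) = j*(j - 3)*(j - 1)*(j + 1)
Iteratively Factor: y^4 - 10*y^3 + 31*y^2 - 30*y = (y - 5)*(y^3 - 5*y^2 + 6*y) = y*(y - 5)*(y^2 - 5*y + 6) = y*(y - 5)*(y - 2)*(y - 3)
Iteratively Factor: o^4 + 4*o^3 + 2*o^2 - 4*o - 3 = (o - 1)*(o^3 + 5*o^2 + 7*o + 3) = (o - 1)*(o + 1)*(o^2 + 4*o + 3) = (o - 1)*(o + 1)*(o + 3)*(o + 1)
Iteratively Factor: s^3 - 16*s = (s - 4)*(s^2 + 4*s) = (s - 4)*(s + 4)*(s)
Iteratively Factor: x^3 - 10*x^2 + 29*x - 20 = (x - 4)*(x^2 - 6*x + 5) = (x - 4)*(x - 1)*(x - 5)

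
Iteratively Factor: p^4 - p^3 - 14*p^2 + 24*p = (p - 2)*(p^3 + p^2 - 12*p) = (p - 2)*(p + 4)*(p^2 - 3*p) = (p - 3)*(p - 2)*(p + 4)*(p)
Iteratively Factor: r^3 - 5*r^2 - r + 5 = (r + 1)*(r^2 - 6*r + 5) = (r - 5)*(r + 1)*(r - 1)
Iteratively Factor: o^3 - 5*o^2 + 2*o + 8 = (o - 4)*(o^2 - o - 2) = (o - 4)*(o + 1)*(o - 2)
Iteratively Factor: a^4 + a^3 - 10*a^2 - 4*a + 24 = (a + 3)*(a^3 - 2*a^2 - 4*a + 8) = (a + 2)*(a + 3)*(a^2 - 4*a + 4) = (a - 2)*(a + 2)*(a + 3)*(a - 2)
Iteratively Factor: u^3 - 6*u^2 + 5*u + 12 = (u - 3)*(u^2 - 3*u - 4) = (u - 3)*(u + 1)*(u - 4)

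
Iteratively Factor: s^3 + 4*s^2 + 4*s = (s + 2)*(s^2 + 2*s) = s*(s + 2)*(s + 2)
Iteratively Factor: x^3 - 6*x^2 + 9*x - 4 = (x - 1)*(x^2 - 5*x + 4) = (x - 4)*(x - 1)*(x - 1)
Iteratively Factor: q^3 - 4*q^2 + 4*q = (q - 2)*(q^2 - 2*q) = (q - 2)^2*(q)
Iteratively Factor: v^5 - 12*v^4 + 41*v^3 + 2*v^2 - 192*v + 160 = (v + 2)*(v^4 - 14*v^3 + 69*v^2 - 136*v + 80) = (v - 4)*(v + 2)*(v^3 - 10*v^2 + 29*v - 20) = (v - 4)*(v - 1)*(v + 2)*(v^2 - 9*v + 20) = (v - 5)*(v - 4)*(v - 1)*(v + 2)*(v - 4)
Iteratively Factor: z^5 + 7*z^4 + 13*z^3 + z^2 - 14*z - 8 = (z - 1)*(z^4 + 8*z^3 + 21*z^2 + 22*z + 8) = (z - 1)*(z + 2)*(z^3 + 6*z^2 + 9*z + 4) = (z - 1)*(z + 1)*(z + 2)*(z^2 + 5*z + 4) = (z - 1)*(z + 1)^2*(z + 2)*(z + 4)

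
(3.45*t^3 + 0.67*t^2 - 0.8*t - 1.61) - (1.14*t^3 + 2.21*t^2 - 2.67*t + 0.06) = 2.31*t^3 - 1.54*t^2 + 1.87*t - 1.67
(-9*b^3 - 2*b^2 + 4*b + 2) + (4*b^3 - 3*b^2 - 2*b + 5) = -5*b^3 - 5*b^2 + 2*b + 7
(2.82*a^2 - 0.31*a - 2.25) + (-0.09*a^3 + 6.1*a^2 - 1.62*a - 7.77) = -0.09*a^3 + 8.92*a^2 - 1.93*a - 10.02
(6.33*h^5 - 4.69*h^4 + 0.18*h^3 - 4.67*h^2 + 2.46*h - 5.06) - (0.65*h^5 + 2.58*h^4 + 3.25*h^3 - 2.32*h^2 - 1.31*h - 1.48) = 5.68*h^5 - 7.27*h^4 - 3.07*h^3 - 2.35*h^2 + 3.77*h - 3.58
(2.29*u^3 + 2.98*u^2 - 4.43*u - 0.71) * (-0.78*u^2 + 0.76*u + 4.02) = -1.7862*u^5 - 0.584*u^4 + 14.926*u^3 + 9.1666*u^2 - 18.3482*u - 2.8542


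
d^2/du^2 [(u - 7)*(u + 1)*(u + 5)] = 6*u - 2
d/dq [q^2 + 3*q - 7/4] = 2*q + 3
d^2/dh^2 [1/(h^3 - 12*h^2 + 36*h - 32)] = 12*(h^2 - 12*h + 38)/(h^7 - 32*h^6 + 408*h^5 - 2656*h^4 + 9488*h^3 - 18816*h^2 + 19456*h - 8192)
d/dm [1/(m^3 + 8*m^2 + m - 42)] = (-3*m^2 - 16*m - 1)/(m^3 + 8*m^2 + m - 42)^2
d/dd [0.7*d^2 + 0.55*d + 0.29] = 1.4*d + 0.55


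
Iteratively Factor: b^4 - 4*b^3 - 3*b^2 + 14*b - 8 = (b - 1)*(b^3 - 3*b^2 - 6*b + 8) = (b - 1)^2*(b^2 - 2*b - 8) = (b - 4)*(b - 1)^2*(b + 2)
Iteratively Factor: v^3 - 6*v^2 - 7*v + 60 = (v + 3)*(v^2 - 9*v + 20) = (v - 4)*(v + 3)*(v - 5)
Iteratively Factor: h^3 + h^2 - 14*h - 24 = (h + 3)*(h^2 - 2*h - 8) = (h + 2)*(h + 3)*(h - 4)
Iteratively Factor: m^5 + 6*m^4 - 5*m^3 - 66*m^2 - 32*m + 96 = (m + 2)*(m^4 + 4*m^3 - 13*m^2 - 40*m + 48) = (m + 2)*(m + 4)*(m^3 - 13*m + 12) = (m + 2)*(m + 4)^2*(m^2 - 4*m + 3) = (m - 1)*(m + 2)*(m + 4)^2*(m - 3)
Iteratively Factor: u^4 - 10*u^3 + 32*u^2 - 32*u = (u - 4)*(u^3 - 6*u^2 + 8*u) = (u - 4)^2*(u^2 - 2*u) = u*(u - 4)^2*(u - 2)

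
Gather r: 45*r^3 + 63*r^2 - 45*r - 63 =45*r^3 + 63*r^2 - 45*r - 63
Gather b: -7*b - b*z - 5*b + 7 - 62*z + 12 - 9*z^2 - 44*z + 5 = b*(-z - 12) - 9*z^2 - 106*z + 24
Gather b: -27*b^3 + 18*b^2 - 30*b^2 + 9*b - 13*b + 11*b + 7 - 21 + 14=-27*b^3 - 12*b^2 + 7*b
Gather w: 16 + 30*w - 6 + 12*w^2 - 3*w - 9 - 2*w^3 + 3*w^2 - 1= -2*w^3 + 15*w^2 + 27*w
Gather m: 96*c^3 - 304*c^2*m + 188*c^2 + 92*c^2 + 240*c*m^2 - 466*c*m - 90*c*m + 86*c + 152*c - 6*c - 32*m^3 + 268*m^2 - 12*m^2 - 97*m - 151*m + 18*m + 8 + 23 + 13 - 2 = 96*c^3 + 280*c^2 + 232*c - 32*m^3 + m^2*(240*c + 256) + m*(-304*c^2 - 556*c - 230) + 42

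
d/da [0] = 0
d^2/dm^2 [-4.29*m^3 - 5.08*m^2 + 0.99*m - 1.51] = -25.74*m - 10.16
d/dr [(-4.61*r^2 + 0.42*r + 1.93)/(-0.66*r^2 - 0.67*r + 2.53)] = (3.3659*r^2 - 20.779*r + 2.3557)/(0.4356*r^4 + 0.8844*r^3 - 2.8907*r^2 - 3.3902*r + 6.4009)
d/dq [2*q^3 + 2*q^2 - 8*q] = 6*q^2 + 4*q - 8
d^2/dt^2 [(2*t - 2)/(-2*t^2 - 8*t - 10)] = 2*(-4*(t - 1)*(t + 2)^2 + 3*(t + 1)*(t^2 + 4*t + 5))/(t^2 + 4*t + 5)^3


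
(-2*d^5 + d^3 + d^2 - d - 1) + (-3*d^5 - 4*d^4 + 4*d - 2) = -5*d^5 - 4*d^4 + d^3 + d^2 + 3*d - 3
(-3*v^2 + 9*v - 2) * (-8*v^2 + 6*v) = 24*v^4 - 90*v^3 + 70*v^2 - 12*v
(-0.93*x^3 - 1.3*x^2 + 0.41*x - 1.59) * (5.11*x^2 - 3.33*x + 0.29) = -4.7523*x^5 - 3.5461*x^4 + 6.1544*x^3 - 9.8672*x^2 + 5.4136*x - 0.4611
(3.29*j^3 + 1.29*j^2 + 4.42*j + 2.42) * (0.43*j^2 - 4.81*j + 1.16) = 1.4147*j^5 - 15.2702*j^4 - 0.4879*j^3 - 18.7232*j^2 - 6.513*j + 2.8072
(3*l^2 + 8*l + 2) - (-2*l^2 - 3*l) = 5*l^2 + 11*l + 2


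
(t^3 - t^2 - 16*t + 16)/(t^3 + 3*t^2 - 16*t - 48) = (t - 1)/(t + 3)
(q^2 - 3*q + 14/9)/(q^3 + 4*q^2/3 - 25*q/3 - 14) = (9*q^2 - 27*q + 14)/(3*(3*q^3 + 4*q^2 - 25*q - 42))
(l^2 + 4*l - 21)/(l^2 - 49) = (l - 3)/(l - 7)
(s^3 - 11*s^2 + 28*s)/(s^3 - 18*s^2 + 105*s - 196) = s/(s - 7)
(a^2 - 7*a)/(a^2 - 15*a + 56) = a/(a - 8)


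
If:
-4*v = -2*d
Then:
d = 2*v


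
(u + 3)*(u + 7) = u^2 + 10*u + 21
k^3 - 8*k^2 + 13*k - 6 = (k - 6)*(k - 1)^2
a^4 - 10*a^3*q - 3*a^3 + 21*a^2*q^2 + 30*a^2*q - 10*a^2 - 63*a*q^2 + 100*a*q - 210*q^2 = (a - 5)*(a + 2)*(a - 7*q)*(a - 3*q)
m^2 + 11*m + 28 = (m + 4)*(m + 7)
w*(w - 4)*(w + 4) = w^3 - 16*w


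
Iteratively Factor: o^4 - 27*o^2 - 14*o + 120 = (o - 2)*(o^3 + 2*o^2 - 23*o - 60) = (o - 2)*(o + 4)*(o^2 - 2*o - 15) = (o - 2)*(o + 3)*(o + 4)*(o - 5)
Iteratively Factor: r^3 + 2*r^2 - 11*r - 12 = (r + 4)*(r^2 - 2*r - 3) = (r - 3)*(r + 4)*(r + 1)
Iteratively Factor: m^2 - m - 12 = (m - 4)*(m + 3)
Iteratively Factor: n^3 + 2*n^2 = (n + 2)*(n^2) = n*(n + 2)*(n)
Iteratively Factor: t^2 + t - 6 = (t - 2)*(t + 3)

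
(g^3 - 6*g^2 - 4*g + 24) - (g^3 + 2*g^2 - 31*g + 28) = -8*g^2 + 27*g - 4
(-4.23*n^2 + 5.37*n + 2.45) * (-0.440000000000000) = 1.8612*n^2 - 2.3628*n - 1.078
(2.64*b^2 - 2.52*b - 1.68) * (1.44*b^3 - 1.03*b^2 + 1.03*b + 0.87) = 3.8016*b^5 - 6.348*b^4 + 2.8956*b^3 + 1.4316*b^2 - 3.9228*b - 1.4616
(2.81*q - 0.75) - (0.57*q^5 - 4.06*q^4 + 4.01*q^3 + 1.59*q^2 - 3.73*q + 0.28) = -0.57*q^5 + 4.06*q^4 - 4.01*q^3 - 1.59*q^2 + 6.54*q - 1.03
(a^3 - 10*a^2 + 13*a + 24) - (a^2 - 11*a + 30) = a^3 - 11*a^2 + 24*a - 6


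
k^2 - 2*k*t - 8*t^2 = (k - 4*t)*(k + 2*t)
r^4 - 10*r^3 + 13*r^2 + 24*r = r*(r - 8)*(r - 3)*(r + 1)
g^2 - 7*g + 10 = (g - 5)*(g - 2)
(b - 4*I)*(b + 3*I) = b^2 - I*b + 12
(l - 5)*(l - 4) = l^2 - 9*l + 20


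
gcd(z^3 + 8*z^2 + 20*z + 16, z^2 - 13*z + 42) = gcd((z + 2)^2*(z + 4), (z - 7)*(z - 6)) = 1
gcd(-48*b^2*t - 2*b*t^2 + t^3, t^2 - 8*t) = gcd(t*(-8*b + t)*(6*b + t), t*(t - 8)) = t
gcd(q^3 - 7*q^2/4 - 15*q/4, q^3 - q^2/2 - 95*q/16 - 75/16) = q^2 - 7*q/4 - 15/4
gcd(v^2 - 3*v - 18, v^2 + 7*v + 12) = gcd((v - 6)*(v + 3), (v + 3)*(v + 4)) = v + 3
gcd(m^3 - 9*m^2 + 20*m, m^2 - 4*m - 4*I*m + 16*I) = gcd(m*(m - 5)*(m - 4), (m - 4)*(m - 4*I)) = m - 4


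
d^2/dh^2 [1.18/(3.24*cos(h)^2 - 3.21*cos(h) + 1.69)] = (-49.548672*(1 - cos(h)^2)^2 + 36.817416*cos(h)^3 - 11.088342*cos(h)^2 - 80.036214*cos(h) + 60.943932)/(3.24*cos(h)^2 - 3.21*cos(h) + 1.69)^3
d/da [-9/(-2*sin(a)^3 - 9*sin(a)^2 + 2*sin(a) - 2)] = 18*(-18*sin(2*a) + cos(a) + 3*cos(3*a))/(-sin(a) - sin(3*a) - 9*cos(2*a) + 13)^2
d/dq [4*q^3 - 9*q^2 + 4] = 6*q*(2*q - 3)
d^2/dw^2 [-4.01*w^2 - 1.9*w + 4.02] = -8.02000000000000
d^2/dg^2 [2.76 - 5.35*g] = 0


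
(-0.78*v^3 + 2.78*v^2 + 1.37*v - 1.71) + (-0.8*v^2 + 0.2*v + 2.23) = -0.78*v^3 + 1.98*v^2 + 1.57*v + 0.52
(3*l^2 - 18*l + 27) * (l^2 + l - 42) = 3*l^4 - 15*l^3 - 117*l^2 + 783*l - 1134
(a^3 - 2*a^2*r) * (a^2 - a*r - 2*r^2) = a^5 - 3*a^4*r + 4*a^2*r^3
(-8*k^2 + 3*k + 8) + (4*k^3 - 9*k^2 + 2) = 4*k^3 - 17*k^2 + 3*k + 10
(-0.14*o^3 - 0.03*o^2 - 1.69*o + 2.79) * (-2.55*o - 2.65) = 0.357*o^4 + 0.4475*o^3 + 4.389*o^2 - 2.636*o - 7.3935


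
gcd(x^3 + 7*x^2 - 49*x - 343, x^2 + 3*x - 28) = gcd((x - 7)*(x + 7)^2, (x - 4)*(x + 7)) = x + 7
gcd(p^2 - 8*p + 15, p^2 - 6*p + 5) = p - 5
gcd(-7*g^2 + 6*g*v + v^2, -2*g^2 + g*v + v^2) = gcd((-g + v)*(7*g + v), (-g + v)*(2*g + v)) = -g + v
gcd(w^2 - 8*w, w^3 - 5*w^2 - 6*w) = w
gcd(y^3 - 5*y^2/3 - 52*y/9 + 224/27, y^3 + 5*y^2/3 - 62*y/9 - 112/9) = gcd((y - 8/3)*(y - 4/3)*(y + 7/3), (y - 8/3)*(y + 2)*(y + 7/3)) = y^2 - y/3 - 56/9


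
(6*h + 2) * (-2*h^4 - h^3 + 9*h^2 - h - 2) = -12*h^5 - 10*h^4 + 52*h^3 + 12*h^2 - 14*h - 4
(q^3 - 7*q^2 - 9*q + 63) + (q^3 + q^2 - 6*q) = 2*q^3 - 6*q^2 - 15*q + 63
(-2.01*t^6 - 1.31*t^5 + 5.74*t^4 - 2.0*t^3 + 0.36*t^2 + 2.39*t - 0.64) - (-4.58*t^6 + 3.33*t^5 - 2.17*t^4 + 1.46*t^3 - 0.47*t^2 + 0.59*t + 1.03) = 2.57*t^6 - 4.64*t^5 + 7.91*t^4 - 3.46*t^3 + 0.83*t^2 + 1.8*t - 1.67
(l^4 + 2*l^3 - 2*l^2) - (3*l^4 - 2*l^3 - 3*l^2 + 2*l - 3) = -2*l^4 + 4*l^3 + l^2 - 2*l + 3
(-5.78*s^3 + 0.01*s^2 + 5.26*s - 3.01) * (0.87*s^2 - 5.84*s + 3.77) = -5.0286*s^5 + 33.7639*s^4 - 17.2728*s^3 - 33.2994*s^2 + 37.4086*s - 11.3477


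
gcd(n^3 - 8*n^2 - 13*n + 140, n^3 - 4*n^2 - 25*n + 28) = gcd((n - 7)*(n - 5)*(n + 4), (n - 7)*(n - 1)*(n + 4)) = n^2 - 3*n - 28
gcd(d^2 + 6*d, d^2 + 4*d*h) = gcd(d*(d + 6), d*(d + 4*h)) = d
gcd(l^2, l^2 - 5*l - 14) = 1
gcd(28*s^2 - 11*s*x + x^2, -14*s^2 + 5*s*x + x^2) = 1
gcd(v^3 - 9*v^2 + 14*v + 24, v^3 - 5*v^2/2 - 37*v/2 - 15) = v^2 - 5*v - 6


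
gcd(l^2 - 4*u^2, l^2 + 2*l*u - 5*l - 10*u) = l + 2*u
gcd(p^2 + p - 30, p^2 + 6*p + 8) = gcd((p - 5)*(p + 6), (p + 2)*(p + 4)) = 1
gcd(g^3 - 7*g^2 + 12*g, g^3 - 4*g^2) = g^2 - 4*g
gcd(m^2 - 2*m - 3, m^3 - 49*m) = 1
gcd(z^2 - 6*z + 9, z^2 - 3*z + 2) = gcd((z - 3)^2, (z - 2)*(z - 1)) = 1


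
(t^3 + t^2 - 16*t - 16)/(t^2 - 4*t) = t + 5 + 4/t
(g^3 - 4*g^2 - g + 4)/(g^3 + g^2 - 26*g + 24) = (g + 1)/(g + 6)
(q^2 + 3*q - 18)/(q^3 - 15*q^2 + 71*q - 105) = (q + 6)/(q^2 - 12*q + 35)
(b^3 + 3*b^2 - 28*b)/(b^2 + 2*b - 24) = b*(b + 7)/(b + 6)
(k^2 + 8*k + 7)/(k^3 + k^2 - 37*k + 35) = (k + 1)/(k^2 - 6*k + 5)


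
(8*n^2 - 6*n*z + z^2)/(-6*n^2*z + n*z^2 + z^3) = (-4*n + z)/(z*(3*n + z))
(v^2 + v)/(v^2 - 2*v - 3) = v/(v - 3)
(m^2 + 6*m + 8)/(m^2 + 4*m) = (m + 2)/m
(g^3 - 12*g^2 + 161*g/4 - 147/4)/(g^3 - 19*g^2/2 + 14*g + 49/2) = (g - 3/2)/(g + 1)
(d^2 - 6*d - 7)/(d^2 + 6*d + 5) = (d - 7)/(d + 5)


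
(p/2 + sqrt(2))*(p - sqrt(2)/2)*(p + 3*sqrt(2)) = p^3/2 + 9*sqrt(2)*p^2/4 + 7*p/2 - 3*sqrt(2)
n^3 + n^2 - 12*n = n*(n - 3)*(n + 4)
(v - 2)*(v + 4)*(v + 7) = v^3 + 9*v^2 + 6*v - 56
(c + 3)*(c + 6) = c^2 + 9*c + 18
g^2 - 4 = (g - 2)*(g + 2)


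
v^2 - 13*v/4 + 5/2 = (v - 2)*(v - 5/4)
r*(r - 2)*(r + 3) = r^3 + r^2 - 6*r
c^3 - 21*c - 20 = (c - 5)*(c + 1)*(c + 4)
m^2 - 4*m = m*(m - 4)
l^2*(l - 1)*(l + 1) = l^4 - l^2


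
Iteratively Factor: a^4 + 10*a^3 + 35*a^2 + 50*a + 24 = (a + 2)*(a^3 + 8*a^2 + 19*a + 12) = (a + 1)*(a + 2)*(a^2 + 7*a + 12) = (a + 1)*(a + 2)*(a + 4)*(a + 3)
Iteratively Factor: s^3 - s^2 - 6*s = (s - 3)*(s^2 + 2*s) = (s - 3)*(s + 2)*(s)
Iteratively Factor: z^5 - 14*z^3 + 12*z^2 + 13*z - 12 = (z + 1)*(z^4 - z^3 - 13*z^2 + 25*z - 12) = (z + 1)*(z + 4)*(z^3 - 5*z^2 + 7*z - 3) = (z - 3)*(z + 1)*(z + 4)*(z^2 - 2*z + 1) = (z - 3)*(z - 1)*(z + 1)*(z + 4)*(z - 1)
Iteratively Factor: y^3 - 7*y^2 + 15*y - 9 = (y - 3)*(y^2 - 4*y + 3) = (y - 3)^2*(y - 1)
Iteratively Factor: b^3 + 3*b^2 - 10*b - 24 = (b - 3)*(b^2 + 6*b + 8) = (b - 3)*(b + 4)*(b + 2)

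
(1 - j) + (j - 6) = -5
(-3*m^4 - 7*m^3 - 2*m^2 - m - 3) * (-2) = 6*m^4 + 14*m^3 + 4*m^2 + 2*m + 6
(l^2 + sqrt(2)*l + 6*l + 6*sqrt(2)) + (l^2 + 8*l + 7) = 2*l^2 + sqrt(2)*l + 14*l + 7 + 6*sqrt(2)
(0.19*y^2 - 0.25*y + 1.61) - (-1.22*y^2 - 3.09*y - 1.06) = 1.41*y^2 + 2.84*y + 2.67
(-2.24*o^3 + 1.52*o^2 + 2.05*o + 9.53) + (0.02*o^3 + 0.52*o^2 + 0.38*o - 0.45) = -2.22*o^3 + 2.04*o^2 + 2.43*o + 9.08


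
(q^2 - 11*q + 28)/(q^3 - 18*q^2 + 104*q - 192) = (q - 7)/(q^2 - 14*q + 48)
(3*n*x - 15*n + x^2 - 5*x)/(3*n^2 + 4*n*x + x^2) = (x - 5)/(n + x)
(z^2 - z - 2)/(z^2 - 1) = (z - 2)/(z - 1)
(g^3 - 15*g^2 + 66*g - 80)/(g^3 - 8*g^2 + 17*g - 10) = (g - 8)/(g - 1)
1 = 1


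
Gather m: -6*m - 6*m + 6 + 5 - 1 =10 - 12*m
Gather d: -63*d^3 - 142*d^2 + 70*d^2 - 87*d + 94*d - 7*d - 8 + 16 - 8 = -63*d^3 - 72*d^2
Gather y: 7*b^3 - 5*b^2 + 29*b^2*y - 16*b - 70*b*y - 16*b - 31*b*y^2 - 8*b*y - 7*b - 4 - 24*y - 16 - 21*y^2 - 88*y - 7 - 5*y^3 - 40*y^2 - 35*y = 7*b^3 - 5*b^2 - 39*b - 5*y^3 + y^2*(-31*b - 61) + y*(29*b^2 - 78*b - 147) - 27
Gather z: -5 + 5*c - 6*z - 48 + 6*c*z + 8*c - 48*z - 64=13*c + z*(6*c - 54) - 117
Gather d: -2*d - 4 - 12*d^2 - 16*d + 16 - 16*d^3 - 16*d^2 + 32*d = -16*d^3 - 28*d^2 + 14*d + 12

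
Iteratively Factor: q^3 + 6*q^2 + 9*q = (q + 3)*(q^2 + 3*q) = q*(q + 3)*(q + 3)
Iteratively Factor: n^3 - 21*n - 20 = (n + 4)*(n^2 - 4*n - 5) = (n - 5)*(n + 4)*(n + 1)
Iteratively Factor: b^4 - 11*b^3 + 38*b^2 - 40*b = (b - 2)*(b^3 - 9*b^2 + 20*b) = (b - 5)*(b - 2)*(b^2 - 4*b) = b*(b - 5)*(b - 2)*(b - 4)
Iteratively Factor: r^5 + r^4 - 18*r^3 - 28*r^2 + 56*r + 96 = (r + 2)*(r^4 - r^3 - 16*r^2 + 4*r + 48) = (r - 4)*(r + 2)*(r^3 + 3*r^2 - 4*r - 12) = (r - 4)*(r + 2)*(r + 3)*(r^2 - 4) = (r - 4)*(r + 2)^2*(r + 3)*(r - 2)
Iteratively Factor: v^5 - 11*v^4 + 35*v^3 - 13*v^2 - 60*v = (v - 3)*(v^4 - 8*v^3 + 11*v^2 + 20*v) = v*(v - 3)*(v^3 - 8*v^2 + 11*v + 20) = v*(v - 4)*(v - 3)*(v^2 - 4*v - 5) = v*(v - 5)*(v - 4)*(v - 3)*(v + 1)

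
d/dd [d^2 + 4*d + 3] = 2*d + 4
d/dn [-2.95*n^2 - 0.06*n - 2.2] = -5.9*n - 0.06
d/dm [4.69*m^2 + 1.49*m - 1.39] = 9.38*m + 1.49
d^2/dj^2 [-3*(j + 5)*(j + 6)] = -6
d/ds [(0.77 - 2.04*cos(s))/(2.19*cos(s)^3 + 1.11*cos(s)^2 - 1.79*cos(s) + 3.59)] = (-8.9352*cos(s)^3 + 2.7945*cos(s)^2 + 1.7094*cos(s) + 5.9453)*sin(s)/(4.7961*cos(s)^6 + 4.8618*cos(s)^5 - 6.6081*cos(s)^4 + 11.7504*cos(s)^3 + 11.1739*cos(s)^2 - 12.8522*cos(s) + 12.8881)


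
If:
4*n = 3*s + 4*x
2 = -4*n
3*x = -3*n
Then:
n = -1/2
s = -4/3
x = 1/2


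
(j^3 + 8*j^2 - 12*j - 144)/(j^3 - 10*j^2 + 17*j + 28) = (j^2 + 12*j + 36)/(j^2 - 6*j - 7)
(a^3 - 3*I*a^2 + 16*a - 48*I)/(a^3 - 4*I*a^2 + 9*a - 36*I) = (a + 4*I)/(a + 3*I)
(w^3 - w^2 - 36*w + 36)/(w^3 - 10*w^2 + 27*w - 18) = (w + 6)/(w - 3)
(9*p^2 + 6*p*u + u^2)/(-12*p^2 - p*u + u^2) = (-3*p - u)/(4*p - u)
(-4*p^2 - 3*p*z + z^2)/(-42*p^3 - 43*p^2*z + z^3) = (-4*p + z)/(-42*p^2 - p*z + z^2)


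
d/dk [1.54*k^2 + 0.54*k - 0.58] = 3.08*k + 0.54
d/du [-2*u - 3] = -2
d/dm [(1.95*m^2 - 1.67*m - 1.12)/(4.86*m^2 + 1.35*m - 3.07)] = (10.7487*m^2 - 1.0866*m + 6.6389)/(23.6196*m^4 + 13.122*m^3 - 28.0179*m^2 - 8.289*m + 9.4249)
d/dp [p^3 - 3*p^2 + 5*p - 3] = 3*p^2 - 6*p + 5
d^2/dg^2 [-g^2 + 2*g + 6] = -2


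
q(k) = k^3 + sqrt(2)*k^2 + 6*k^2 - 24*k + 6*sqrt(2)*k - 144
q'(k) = 3*k^2 + 2*sqrt(2)*k + 12*k - 24 + 6*sqrt(2)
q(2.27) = -129.32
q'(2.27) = 33.60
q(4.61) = 40.02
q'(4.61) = 116.60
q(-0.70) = -129.85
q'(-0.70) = -24.42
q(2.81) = -106.86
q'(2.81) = 49.84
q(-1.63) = -103.34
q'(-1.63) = -31.71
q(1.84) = -141.22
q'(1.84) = 21.93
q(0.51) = -149.85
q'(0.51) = -7.17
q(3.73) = -46.82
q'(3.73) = 81.53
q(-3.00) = -57.73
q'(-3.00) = -33.00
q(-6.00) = 0.00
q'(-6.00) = 3.51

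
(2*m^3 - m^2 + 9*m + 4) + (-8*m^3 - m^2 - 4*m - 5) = -6*m^3 - 2*m^2 + 5*m - 1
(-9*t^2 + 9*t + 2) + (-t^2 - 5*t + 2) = -10*t^2 + 4*t + 4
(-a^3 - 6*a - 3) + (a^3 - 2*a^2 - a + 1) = -2*a^2 - 7*a - 2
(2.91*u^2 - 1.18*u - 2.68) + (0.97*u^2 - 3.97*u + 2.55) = 3.88*u^2 - 5.15*u - 0.13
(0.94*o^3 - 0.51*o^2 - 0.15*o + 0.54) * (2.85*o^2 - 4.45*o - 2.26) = 2.679*o^5 - 5.6365*o^4 - 0.2824*o^3 + 3.3591*o^2 - 2.064*o - 1.2204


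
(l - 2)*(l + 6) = l^2 + 4*l - 12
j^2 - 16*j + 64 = (j - 8)^2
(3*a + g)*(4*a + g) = 12*a^2 + 7*a*g + g^2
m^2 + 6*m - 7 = (m - 1)*(m + 7)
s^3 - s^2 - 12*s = s*(s - 4)*(s + 3)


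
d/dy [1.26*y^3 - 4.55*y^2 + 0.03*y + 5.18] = 3.78*y^2 - 9.1*y + 0.03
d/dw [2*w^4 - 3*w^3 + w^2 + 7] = w*(8*w^2 - 9*w + 2)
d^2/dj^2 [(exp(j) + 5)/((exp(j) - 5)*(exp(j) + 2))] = (exp(4*j) + 23*exp(3*j) + 15*exp(2*j) + 215*exp(j) - 50)*exp(j)/(exp(6*j) - 9*exp(5*j) - 3*exp(4*j) + 153*exp(3*j) + 30*exp(2*j) - 900*exp(j) - 1000)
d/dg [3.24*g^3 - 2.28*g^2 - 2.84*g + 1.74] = 9.72*g^2 - 4.56*g - 2.84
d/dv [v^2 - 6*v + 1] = 2*v - 6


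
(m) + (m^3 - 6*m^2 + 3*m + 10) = m^3 - 6*m^2 + 4*m + 10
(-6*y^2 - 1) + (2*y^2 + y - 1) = -4*y^2 + y - 2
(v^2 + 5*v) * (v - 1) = v^3 + 4*v^2 - 5*v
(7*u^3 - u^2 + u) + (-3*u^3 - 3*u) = 4*u^3 - u^2 - 2*u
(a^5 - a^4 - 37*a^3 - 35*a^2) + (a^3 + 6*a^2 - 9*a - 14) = a^5 - a^4 - 36*a^3 - 29*a^2 - 9*a - 14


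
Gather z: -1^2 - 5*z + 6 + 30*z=25*z + 5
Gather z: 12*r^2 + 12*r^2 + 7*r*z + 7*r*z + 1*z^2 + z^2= 24*r^2 + 14*r*z + 2*z^2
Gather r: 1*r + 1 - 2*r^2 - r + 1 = 2 - 2*r^2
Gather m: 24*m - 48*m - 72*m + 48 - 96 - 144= -96*m - 192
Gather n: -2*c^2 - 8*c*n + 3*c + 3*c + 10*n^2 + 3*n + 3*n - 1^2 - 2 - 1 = -2*c^2 + 6*c + 10*n^2 + n*(6 - 8*c) - 4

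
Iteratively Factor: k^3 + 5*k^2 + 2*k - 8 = (k - 1)*(k^2 + 6*k + 8) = (k - 1)*(k + 2)*(k + 4)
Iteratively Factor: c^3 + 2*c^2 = (c)*(c^2 + 2*c) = c^2*(c + 2)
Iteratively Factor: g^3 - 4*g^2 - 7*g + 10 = (g - 5)*(g^2 + g - 2) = (g - 5)*(g - 1)*(g + 2)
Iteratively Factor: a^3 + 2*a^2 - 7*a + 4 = (a - 1)*(a^2 + 3*a - 4) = (a - 1)^2*(a + 4)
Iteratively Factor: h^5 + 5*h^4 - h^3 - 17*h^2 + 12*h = (h - 1)*(h^4 + 6*h^3 + 5*h^2 - 12*h) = (h - 1)*(h + 3)*(h^3 + 3*h^2 - 4*h) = (h - 1)^2*(h + 3)*(h^2 + 4*h) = h*(h - 1)^2*(h + 3)*(h + 4)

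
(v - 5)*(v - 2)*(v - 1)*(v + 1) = v^4 - 7*v^3 + 9*v^2 + 7*v - 10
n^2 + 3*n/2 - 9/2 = (n - 3/2)*(n + 3)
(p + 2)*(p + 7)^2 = p^3 + 16*p^2 + 77*p + 98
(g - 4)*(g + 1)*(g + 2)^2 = g^4 + g^3 - 12*g^2 - 28*g - 16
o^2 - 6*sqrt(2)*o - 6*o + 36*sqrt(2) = (o - 6)*(o - 6*sqrt(2))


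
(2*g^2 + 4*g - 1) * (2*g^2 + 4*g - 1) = 4*g^4 + 16*g^3 + 12*g^2 - 8*g + 1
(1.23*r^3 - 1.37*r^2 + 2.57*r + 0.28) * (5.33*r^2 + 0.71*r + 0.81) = 6.5559*r^5 - 6.4288*r^4 + 13.7217*r^3 + 2.2074*r^2 + 2.2805*r + 0.2268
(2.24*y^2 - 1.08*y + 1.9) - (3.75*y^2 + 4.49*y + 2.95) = -1.51*y^2 - 5.57*y - 1.05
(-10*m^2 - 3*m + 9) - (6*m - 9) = -10*m^2 - 9*m + 18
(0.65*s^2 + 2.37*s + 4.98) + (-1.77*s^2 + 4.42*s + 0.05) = -1.12*s^2 + 6.79*s + 5.03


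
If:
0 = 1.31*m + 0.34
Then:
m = -0.26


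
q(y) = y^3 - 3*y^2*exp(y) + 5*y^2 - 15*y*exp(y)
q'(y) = -3*y^2*exp(y) + 3*y^2 - 21*y*exp(y) + 10*y - 15*exp(y)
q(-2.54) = 17.35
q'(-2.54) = -4.55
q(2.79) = -1000.92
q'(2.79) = -1527.07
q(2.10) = -333.96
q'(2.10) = -556.43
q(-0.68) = 6.46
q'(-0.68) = -6.48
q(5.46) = -39968.54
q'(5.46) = -51364.59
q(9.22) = -3970221.03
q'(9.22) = -4681108.18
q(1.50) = -116.46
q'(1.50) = -216.90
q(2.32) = -479.02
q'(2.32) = -773.36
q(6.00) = -79482.90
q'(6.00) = -100285.77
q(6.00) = -79482.90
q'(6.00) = -100285.77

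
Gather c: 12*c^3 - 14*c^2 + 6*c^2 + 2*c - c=12*c^3 - 8*c^2 + c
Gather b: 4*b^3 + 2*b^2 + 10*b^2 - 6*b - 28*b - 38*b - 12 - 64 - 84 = 4*b^3 + 12*b^2 - 72*b - 160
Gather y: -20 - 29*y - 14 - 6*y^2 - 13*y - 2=-6*y^2 - 42*y - 36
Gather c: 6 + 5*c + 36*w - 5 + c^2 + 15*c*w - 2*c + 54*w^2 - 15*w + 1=c^2 + c*(15*w + 3) + 54*w^2 + 21*w + 2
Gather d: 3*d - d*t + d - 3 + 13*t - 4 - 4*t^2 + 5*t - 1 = d*(4 - t) - 4*t^2 + 18*t - 8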